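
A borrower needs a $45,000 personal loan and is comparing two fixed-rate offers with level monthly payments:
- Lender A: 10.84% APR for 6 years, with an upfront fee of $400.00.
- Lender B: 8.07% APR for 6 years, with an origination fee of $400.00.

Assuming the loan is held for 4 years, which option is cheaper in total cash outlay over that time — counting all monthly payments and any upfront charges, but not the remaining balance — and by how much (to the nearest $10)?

Lender A: at 10.84% the monthly rate is 0.0090333, so the payment is 45,000 × 0.0090333 / (1 − 1.0090333^−72) = $852.85.
Lender B: monthly rate = 8.07%/12 = 0.0067250; payment = 45,000 × 0.0067250 / (1 − (1+0.0067250)^−72) = $790.53.
Over 48 months: Lender A costs 48 × $852.85 + $400.00 = $41,336.80; Lender B costs 48 × $790.53 + $400.00 = $38,345.44.
Lender B is cheaper by $41,336.80 − $38,345.44 = $2,991.36.

Lender B by $2,990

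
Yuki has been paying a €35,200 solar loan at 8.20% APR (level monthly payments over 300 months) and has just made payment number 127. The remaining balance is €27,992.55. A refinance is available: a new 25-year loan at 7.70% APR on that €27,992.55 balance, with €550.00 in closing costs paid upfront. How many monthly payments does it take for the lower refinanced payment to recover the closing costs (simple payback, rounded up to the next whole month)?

Current payment = 35,200 × 8.2%/12 / (1 − (1+0.0068333)^−300) = €276.36.
Refinanced payment = 27,992.55 × 0.0064167 / (1 − (1+0.0064167)^−300) = €210.52.
Monthly savings = €276.36 − €210.52 = €65.84.
Break-even = €550.00 / €65.84 = 8.35 → 9 months.

9 months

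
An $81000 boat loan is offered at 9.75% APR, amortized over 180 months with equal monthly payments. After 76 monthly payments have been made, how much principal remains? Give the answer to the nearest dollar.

$60,089

With monthly rate i = 9.75%/12 = 0.0081250, the balance after k of n payments is P · [(1+i)^n − (1+i)^k] / [(1+i)^n − 1].
(1+0.0081250)^180 = 4.29130371 and (1+0.0081250)^76 = 1.84966569, so the balance is 81,000 × (4.29130371 − 1.84966569) / (4.29130371 − 1) = $60,089.47.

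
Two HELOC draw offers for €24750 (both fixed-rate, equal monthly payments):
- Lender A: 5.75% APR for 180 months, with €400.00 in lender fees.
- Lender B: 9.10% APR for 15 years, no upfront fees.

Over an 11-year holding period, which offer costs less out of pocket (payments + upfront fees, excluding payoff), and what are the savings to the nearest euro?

Lender A: at 5.75% the monthly rate is 0.0047917, so the payment is 24,750 × 0.0047917 / (1 − 1.0047917^−180) = €205.53.
Lender B: at 9.10% the monthly rate is 0.0075833, so the payment is 24,750 × 0.0075833 / (1 − 1.0075833^−180) = €252.51.
Over 132 months: Lender A costs 132 × €205.53 + €400.00 = €27,529.96; Lender B costs 132 × €252.51 = €33,331.32.
Lender A is cheaper by €33,331.32 − €27,529.96 = €5,801.36.

Lender A by €5,801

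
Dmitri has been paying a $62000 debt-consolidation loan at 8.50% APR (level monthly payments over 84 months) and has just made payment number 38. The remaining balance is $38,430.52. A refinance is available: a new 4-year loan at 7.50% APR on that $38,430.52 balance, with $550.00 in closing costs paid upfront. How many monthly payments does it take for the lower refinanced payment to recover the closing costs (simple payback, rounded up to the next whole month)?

Current payment = 62,000 × 8.5%/12 / (1 − (1+0.0070833)^−84) = $981.86.
Refinanced payment = 38,430.52 × 0.0062500 / (1 − (1+0.0062500)^−48) = $929.21.
Monthly savings = $981.86 − $929.21 = $52.65.
Break-even = $550.00 / $52.65 = 10.45 → 11 months.

11 months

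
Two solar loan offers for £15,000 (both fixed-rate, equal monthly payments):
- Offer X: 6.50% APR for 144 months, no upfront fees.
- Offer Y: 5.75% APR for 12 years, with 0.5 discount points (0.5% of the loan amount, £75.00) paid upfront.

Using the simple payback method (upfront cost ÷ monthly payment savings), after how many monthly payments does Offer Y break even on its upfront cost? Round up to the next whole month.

Offer X: monthly rate = 6.5%/12 = 0.0054167; payment = 15,000 × 0.0054167 / (1 − (1+0.0054167)^−144) = £150.29.
Offer Y: monthly rate = 5.75%/12 = 0.0047917; payment = 15,000 × 0.0047917 / (1 − (1+0.0047917)^−144) = £144.44.
Monthly savings = £150.29 − £144.44 = £5.85.
Break-even = £75.00 / £5.85 = 12.82 → 13 months.

13 months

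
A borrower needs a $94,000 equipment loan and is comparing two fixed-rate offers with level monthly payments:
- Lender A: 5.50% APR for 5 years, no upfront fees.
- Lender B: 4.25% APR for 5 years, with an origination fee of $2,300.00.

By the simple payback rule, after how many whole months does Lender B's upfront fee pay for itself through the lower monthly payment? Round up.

Lender A: at 5.50% the monthly rate is 0.0045833, so the payment is 94,000 × 0.0045833 / (1 − 1.0045833^−60) = $1,795.51.
Lender B: monthly rate = 4.25%/12 = 0.0035417; payment = 94,000 × 0.0035417 / (1 − (1+0.0035417)^−60) = $1,741.78.
Monthly savings = $1,795.51 − $1,741.78 = $53.73.
Break-even = $2,300.00 / $53.73 = 42.81 → 43 months.

43 months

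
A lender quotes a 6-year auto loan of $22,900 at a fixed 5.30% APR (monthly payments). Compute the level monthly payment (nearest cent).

Monthly rate = 5.3%/12 = 0.0044167; payment = 22,900 × 0.0044167 / (1 − (1+0.0044167)^−72) = $372.00.

$372.00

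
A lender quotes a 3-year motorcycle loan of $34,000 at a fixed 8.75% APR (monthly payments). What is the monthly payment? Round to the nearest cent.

$1,077.24

At 8.75% the monthly rate is 0.0072917, so the payment is 34,000 × 0.0072917 / (1 − 1.0072917^−36) = $1,077.24.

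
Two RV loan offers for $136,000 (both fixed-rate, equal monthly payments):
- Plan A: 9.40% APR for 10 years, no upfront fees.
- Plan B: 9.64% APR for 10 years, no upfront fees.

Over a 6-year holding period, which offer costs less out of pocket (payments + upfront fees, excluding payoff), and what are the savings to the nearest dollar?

Plan A: at 9.40% the monthly rate is 0.0078333, so the payment is 136,000 × 0.0078333 / (1 − 1.0078333^−120) = $1,752.37.
Plan B: monthly rate = 9.64%/12 = 0.0080333; payment = 136,000 × 0.0080333 / (1 − (1+0.0080333)^−120) = $1,770.25.
Over 72 months: Plan A costs 72 × $1,752.37 = $126,170.64; Plan B costs 72 × $1,770.25 = $127,458.00.
Plan A is cheaper by $127,458.00 − $126,170.64 = $1,287.36.

Plan A by $1,287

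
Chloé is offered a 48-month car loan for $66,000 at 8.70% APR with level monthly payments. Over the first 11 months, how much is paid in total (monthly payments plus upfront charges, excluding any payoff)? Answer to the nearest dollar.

At 8.70% the monthly rate is 0.0072500, so the payment is 66,000 × 0.0072500 / (1 − 1.0072500^−48) = $1,633.03.
Total outlay = 11 × $1,633.03 = $17,963.33.

$17,963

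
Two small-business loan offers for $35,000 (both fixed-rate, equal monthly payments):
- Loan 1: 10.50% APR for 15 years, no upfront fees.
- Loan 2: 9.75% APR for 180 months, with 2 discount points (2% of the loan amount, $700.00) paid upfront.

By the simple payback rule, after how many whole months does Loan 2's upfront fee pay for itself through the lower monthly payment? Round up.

44 months

Loan 1: monthly rate = 10.5%/12 = 0.0087500; payment = 35,000 × 0.0087500 / (1 − (1+0.0087500)^−180) = $386.89.
Loan 2: at 9.75% the monthly rate is 0.0081250, so the payment is 35,000 × 0.0081250 / (1 − 1.0081250^−180) = $370.78.
Monthly savings = $386.89 − $370.78 = $16.11.
Break-even = $700.00 / $16.11 = 43.45 → 44 months.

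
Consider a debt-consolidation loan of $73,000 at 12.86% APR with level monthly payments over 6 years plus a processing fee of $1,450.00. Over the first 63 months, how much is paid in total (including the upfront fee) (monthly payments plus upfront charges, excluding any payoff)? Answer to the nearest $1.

At 12.86% the monthly rate is 0.0107167, so the payment is 73,000 × 0.0107167 / (1 − 1.0107167^−72) = $1,460.02.
Total outlay = 63 × $1,460.02 + $1,450.00 = $93,431.26.

$93,431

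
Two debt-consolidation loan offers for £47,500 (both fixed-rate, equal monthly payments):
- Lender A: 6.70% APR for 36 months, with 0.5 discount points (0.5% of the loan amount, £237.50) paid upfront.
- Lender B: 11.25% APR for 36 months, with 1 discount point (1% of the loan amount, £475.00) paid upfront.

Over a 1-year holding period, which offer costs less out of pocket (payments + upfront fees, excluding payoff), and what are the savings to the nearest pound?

Lender A by £1,444

Lender A: monthly rate = 6.7%/12 = 0.0055833; payment = 47,500 × 0.0055833 / (1 − (1+0.0055833)^−36) = £1,460.16.
Lender B: at 11.25% the monthly rate is 0.0093750, so the payment is 47,500 × 0.0093750 / (1 − 1.0093750^−36) = £1,560.72.
Over 12 months: Lender A costs 12 × £1,460.16 + £237.50 = £17,759.42; Lender B costs 12 × £1,560.72 + £475.00 = £19,203.64.
Lender A is cheaper by £19,203.64 − £17,759.42 = £1,444.22.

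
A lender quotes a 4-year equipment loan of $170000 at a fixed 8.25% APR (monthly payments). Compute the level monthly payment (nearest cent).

$4,170.18

At 8.25% the monthly rate is 0.0068750, so the payment is 170,000 × 0.0068750 / (1 − 1.0068750^−48) = $4,170.18.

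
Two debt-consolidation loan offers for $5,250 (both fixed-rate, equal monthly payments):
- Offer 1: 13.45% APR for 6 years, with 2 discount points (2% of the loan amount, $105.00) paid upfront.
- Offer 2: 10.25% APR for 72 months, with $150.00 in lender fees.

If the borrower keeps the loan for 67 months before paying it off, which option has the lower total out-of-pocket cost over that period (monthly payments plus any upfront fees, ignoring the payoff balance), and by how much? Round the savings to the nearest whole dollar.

Offer 2 by $539

Offer 1: at 13.45% the monthly rate is 0.0112083, so the payment is 5,250 × 0.0112083 / (1 − 1.0112083^−72) = $106.64.
Offer 2: monthly rate = 10.25%/12 = 0.0085417; payment = 5,250 × 0.0085417 / (1 − (1+0.0085417)^−72) = $97.92.
Over 67 months: Offer 1 costs 67 × $106.64 + $105.00 = $7,249.88; Offer 2 costs 67 × $97.92 + $150.00 = $6,710.64.
Offer 2 is cheaper by $7,249.88 − $6,710.64 = $539.24.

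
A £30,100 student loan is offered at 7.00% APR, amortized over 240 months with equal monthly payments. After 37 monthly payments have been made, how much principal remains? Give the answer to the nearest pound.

£27,722

With monthly rate i = 7%/12 = 0.0058333, the balance after k of n payments is P · [(1+i)^n − (1+i)^k] / [(1+i)^n − 1].
(1+0.0058333)^240 = 4.03873885 and (1+0.0058333)^37 = 1.24011765, so the balance is 30,100 × (4.03873885 − 1.24011765) / (4.03873885 − 1) = £27,721.53.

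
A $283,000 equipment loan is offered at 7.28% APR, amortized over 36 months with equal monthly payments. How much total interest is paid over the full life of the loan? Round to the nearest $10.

At 7.28% the monthly rate is 0.0060667, so the payment is 283,000 × 0.0060667 / (1 − 1.0060667^−36) = $8,774.49.
Total paid = 36 × $8,774.49 = $315,881.64; interest = $315,881.64 − $283,000 = $32,881.64.

$32,880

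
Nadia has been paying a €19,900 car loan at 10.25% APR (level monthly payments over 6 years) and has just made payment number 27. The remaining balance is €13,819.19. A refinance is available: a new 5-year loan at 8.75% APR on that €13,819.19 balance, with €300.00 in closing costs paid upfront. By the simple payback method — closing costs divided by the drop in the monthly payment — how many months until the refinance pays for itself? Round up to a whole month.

4 months

Current payment = 19,900 × 10.25%/12 / (1 − (1+0.0085417)^−72) = €371.18.
Refinanced payment = 13,819.19 × 0.0072917 / (1 − (1+0.0072917)^−60) = €285.19.
Monthly savings = €371.18 − €285.19 = €85.99.
Break-even = €300.00 / €85.99 = 3.49 → 4 months.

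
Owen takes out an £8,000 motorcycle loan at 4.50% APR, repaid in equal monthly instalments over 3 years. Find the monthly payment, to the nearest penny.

£237.98

At 4.50% the monthly rate is 0.0037500, so the payment is 8,000 × 0.0037500 / (1 − 1.0037500^−36) = £237.98.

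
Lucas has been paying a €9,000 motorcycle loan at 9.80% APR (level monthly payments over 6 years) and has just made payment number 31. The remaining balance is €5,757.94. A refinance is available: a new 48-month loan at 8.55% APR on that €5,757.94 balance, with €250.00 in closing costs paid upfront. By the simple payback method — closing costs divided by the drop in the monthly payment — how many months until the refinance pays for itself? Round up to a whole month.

Current payment = 9,000 × 9.8%/12 / (1 − (1+0.0081667)^−72) = €165.83.
Refinanced payment = 5,757.94 × 0.0071250 / (1 − (1+0.0071250)^−48) = €142.06.
Monthly savings = €165.83 − €142.06 = €23.77.
Break-even = €250.00 / €23.77 = 10.52 → 11 months.

11 months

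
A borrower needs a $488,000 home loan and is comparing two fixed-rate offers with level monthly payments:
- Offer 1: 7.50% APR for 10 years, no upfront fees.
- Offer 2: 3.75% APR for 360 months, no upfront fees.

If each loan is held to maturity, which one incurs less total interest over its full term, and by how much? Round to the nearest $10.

Offer 1 by $118,480

Offer 1: at 7.50% the monthly rate is 0.0062500, so the payment is 488,000 × 0.0062500 / (1 − 1.0062500^−120) = $5,792.65.
Total interest on Offer 1 = 120 × $5,792.65 − $488,000 = $207,118.00.
Offer 2: monthly rate = 3.75%/12 = 0.0031250; payment = 488,000 × 0.0031250 / (1 − (1+0.0031250)^−360) = $2,260.00.
Total interest on Offer 2 = 360 × $2,260.00 − $488,000 = $325,600.00.
Offer 1 is lower by $118,482.00.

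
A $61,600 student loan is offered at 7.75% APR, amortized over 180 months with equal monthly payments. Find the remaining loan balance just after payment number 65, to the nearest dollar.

$46,958

With monthly rate i = 7.75%/12 = 0.0064583, the balance after k of n payments is P · [(1+i)^n − (1+i)^k] / [(1+i)^n − 1].
(1+0.0064583)^180 = 3.18598715 and (1+0.0064583)^65 = 1.51959203, so the balance is 61,600 × (3.18598715 − 1.51959203) / (3.18598715 − 1) = $46,958.16.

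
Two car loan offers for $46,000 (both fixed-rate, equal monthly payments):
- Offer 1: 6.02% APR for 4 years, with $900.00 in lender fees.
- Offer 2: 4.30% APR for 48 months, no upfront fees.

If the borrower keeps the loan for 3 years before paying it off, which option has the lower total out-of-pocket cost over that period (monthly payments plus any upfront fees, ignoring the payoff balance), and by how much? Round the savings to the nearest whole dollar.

Offer 1: at 6.02% the monthly rate is 0.0050167, so the payment is 46,000 × 0.0050167 / (1 − 1.0050167^−48) = $1,080.73.
Offer 2: monthly rate = 4.3%/12 = 0.0035833; payment = 46,000 × 0.0035833 / (1 − (1+0.0035833)^−48) = $1,044.82.
Over 36 months: Offer 1 costs 36 × $1,080.73 + $900.00 = $39,806.28; Offer 2 costs 36 × $1,044.82 = $37,613.52.
Offer 2 is cheaper by $39,806.28 − $37,613.52 = $2,192.76.

Offer 2 by $2,193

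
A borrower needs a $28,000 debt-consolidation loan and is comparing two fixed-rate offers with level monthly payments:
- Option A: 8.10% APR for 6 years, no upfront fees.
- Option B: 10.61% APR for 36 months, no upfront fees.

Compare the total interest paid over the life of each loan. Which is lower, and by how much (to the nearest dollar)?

Option A: monthly rate = 8.1%/12 = 0.0067500; payment = 28,000 × 0.0067500 / (1 − (1+0.0067500)^−72) = $492.30.
Total interest on Option A = 72 × $492.30 − $28,000 = $7,445.60.
Option B: monthly rate = 10.61%/12 = 0.0088417; payment = 28,000 × 0.0088417 / (1 − (1+0.0088417)^−36) = $911.52.
Total interest on Option B = 36 × $911.52 − $28,000 = $4,814.72.
Option B is lower by $2,630.88.

Option B by $2,631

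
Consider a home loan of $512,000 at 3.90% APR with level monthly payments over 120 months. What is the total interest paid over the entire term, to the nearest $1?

$107,134

At 3.90% the monthly rate is 0.0032500, so the payment is 512,000 × 0.0032500 / (1 − 1.0032500^−120) = $5,159.45.
Total paid = 120 × $5,159.45 = $619,134.00; interest = $619,134.00 − $512,000 = $107,134.00.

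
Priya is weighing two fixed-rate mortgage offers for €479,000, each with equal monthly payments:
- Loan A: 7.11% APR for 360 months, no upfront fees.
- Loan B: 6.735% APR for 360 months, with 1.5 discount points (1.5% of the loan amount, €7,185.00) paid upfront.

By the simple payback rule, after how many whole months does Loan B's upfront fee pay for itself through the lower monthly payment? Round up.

60 months

Loan A: monthly rate = 7.11%/12 = 0.0059250; payment = 479,000 × 0.0059250 / (1 − (1+0.0059250)^−360) = €3,222.26.
Loan B: at 6.735% the monthly rate is 0.0056125, so the payment is 479,000 × 0.0056125 / (1 − 1.0056125^−360) = €3,102.01.
Monthly savings = €3,222.26 − €3,102.01 = €120.25.
Break-even = €7,185.00 / €120.25 = 59.75 → 60 months.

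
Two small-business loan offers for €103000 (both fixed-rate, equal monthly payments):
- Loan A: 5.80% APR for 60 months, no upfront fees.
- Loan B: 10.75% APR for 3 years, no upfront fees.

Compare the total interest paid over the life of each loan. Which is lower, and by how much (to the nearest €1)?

Loan A by €2,054

Loan A: at 5.80% the monthly rate is 0.0048333, so the payment is 103,000 × 0.0048333 / (1 − 1.0048333^−60) = €1,981.71.
Total interest on Loan A = 60 × €1,981.71 − €103,000 = €15,902.60.
Loan B: at 10.75% the monthly rate is 0.0089583, so the payment is 103,000 × 0.0089583 / (1 − 1.0089583^−36) = €3,359.91.
Total interest on Loan B = 36 × €3,359.91 − €103,000 = €17,956.76.
Loan A is lower by €2,054.16.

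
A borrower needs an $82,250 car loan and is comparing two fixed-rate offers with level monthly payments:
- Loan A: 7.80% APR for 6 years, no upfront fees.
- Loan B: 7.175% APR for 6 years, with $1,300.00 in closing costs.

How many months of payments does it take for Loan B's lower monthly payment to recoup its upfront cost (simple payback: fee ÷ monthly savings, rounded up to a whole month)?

Loan A: monthly rate = 7.8%/12 = 0.0065000; payment = 82,250 × 0.0065000 / (1 − (1+0.0065000)^−72) = $1,434.09.
Loan B: monthly rate = 7.175%/12 = 0.0059792; payment = 82,250 × 0.0059792 / (1 − (1+0.0059792)^−72) = $1,409.20.
Monthly savings = $1,434.09 − $1,409.20 = $24.89.
Break-even = $1,300.00 / $24.89 = 52.23 → 53 months.

53 months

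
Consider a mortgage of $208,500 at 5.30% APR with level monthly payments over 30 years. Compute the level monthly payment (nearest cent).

$1,157.81

At 5.30% the monthly rate is 0.0044167, so the payment is 208,500 × 0.0044167 / (1 − 1.0044167^−360) = $1,157.81.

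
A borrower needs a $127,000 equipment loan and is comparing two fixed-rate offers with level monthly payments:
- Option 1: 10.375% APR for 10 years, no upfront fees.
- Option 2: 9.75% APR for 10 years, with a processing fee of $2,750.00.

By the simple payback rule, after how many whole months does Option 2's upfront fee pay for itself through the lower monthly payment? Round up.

Option 1: at 10.375% the monthly rate is 0.0086458, so the payment is 127,000 × 0.0086458 / (1 − 1.0086458^−120) = $1,704.80.
Option 2: at 9.75% the monthly rate is 0.0081250, so the payment is 127,000 × 0.0081250 / (1 − 1.0081250^−120) = $1,660.78.
Monthly savings = $1,704.80 − $1,660.78 = $44.02.
Break-even = $2,750.00 / $44.02 = 62.47 → 63 months.

63 months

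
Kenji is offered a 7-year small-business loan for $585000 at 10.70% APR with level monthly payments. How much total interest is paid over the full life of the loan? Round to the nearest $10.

Monthly rate = 10.7%/12 = 0.0089167; payment = 585,000 × 0.0089167 / (1 − (1+0.0089167)^−84) = $9,924.59.
Total paid = 84 × $9,924.59 = $833,665.56; interest = $833,665.56 − $585,000 = $248,665.56.

$248,670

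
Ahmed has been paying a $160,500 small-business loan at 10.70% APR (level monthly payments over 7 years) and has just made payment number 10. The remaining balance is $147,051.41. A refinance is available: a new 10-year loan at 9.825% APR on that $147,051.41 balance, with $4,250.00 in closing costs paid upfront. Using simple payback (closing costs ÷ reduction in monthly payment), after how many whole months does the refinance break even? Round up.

Current payment = 160,500 × 10.7%/12 / (1 − (1+0.0089167)^−84) = $2,722.90.
Refinanced payment = 147,051.41 × 0.0081875 / (1 − (1+0.0081875)^−120) = $1,929.07.
Monthly savings = $2,722.90 − $1,929.07 = $793.83.
Break-even = $4,250.00 / $793.83 = 5.35 → 6 months.

6 months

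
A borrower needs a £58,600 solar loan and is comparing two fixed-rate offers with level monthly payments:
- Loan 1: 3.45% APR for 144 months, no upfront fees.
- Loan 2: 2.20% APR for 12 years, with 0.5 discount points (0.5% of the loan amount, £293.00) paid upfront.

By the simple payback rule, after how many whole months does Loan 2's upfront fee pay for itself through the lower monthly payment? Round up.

Loan 1: at 3.45% the monthly rate is 0.0028750, so the payment is 58,600 × 0.0028750 / (1 − 1.0028750^−144) = £497.55.
Loan 2: monthly rate = 2.2%/12 = 0.0018333; payment = 58,600 × 0.0018333 / (1 − (1+0.0018333)^−144) = £463.39.
Monthly savings = £497.55 − £463.39 = £34.16.
Break-even = £293.00 / £34.16 = 8.58 → 9 months.

9 months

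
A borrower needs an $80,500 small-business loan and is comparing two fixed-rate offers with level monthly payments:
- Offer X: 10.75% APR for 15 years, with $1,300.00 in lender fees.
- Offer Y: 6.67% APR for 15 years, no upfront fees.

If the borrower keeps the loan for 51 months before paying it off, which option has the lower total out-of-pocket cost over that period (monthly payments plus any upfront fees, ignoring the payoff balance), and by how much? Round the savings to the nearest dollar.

Offer X: monthly rate = 10.75%/12 = 0.0089583; payment = 80,500 × 0.0089583 / (1 − (1+0.0089583)^−180) = $902.36.
Offer Y: monthly rate = 6.67%/12 = 0.0055583; payment = 80,500 × 0.0055583 / (1 − (1+0.0055583)^−180) = $708.79.
Over 51 months: Offer X costs 51 × $902.36 + $1,300.00 = $47,320.36; Offer Y costs 51 × $708.79 = $36,148.29.
Offer Y is cheaper by $47,320.36 − $36,148.29 = $11,172.07.

Offer Y by $11,172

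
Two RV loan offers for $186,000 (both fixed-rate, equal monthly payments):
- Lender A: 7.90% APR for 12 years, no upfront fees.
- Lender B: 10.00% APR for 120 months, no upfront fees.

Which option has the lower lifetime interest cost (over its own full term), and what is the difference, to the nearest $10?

Lender A by $6,500

Lender A: monthly rate = 7.9%/12 = 0.0065833; payment = 186,000 × 0.0065833 / (1 − (1+0.0065833)^−144) = $2,003.18.
Total interest on Lender A = 144 × $2,003.18 − $186,000 = $102,457.92.
Lender B: at 10.00% the monthly rate is 0.0083333, so the payment is 186,000 × 0.0083333 / (1 − 1.0083333^−120) = $2,458.00.
Total interest on Lender B = 120 × $2,458.00 − $186,000 = $108,960.00.
Lender A is lower by $6,502.08.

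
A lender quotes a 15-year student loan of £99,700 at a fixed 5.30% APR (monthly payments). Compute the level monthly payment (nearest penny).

At 5.30% the monthly rate is 0.0044167, so the payment is 99,700 × 0.0044167 / (1 − 1.0044167^−180) = £804.09.

£804.09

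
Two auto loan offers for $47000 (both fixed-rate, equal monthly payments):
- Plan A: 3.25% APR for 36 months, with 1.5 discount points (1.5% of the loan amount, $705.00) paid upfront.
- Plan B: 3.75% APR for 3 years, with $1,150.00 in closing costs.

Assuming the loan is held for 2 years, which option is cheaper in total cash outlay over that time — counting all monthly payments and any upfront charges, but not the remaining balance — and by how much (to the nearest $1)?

Plan A: at 3.25% the monthly rate is 0.0027083, so the payment is 47,000 × 0.0027083 / (1 − 1.0027083^−36) = $1,372.00.
Plan B: monthly rate = 3.75%/12 = 0.0031250; payment = 47,000 × 0.0031250 / (1 − (1+0.0031250)^−36) = $1,382.41.
Over 24 months: Plan A costs 24 × $1,372.00 + $705.00 = $33,633.00; Plan B costs 24 × $1,382.41 + $1,150.00 = $34,327.84.
Plan A is cheaper by $34,327.84 − $33,633.00 = $694.84.

Plan A by $695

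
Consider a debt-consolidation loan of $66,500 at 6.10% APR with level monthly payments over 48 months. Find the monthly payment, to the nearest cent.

Monthly rate = 6.1%/12 = 0.0050833; payment = 66,500 × 0.0050833 / (1 − (1+0.0050833)^−48) = $1,564.81.

$1,564.81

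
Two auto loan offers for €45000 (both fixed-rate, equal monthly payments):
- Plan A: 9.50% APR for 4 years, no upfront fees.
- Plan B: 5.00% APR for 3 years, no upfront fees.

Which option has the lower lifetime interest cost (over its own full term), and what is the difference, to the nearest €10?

Plan B by €5,710

Plan A: monthly rate = 9.5%/12 = 0.0079167; payment = 45,000 × 0.0079167 / (1 − (1+0.0079167)^−48) = €1,130.54.
Total interest on Plan A = 48 × €1,130.54 − €45,000 = €9,265.92.
Plan B: at 5.00% the monthly rate is 0.0041667, so the payment is 45,000 × 0.0041667 / (1 − 1.0041667^−36) = €1,348.69.
Total interest on Plan B = 36 × €1,348.69 − €45,000 = €3,552.84.
Plan B is lower by €5,713.08.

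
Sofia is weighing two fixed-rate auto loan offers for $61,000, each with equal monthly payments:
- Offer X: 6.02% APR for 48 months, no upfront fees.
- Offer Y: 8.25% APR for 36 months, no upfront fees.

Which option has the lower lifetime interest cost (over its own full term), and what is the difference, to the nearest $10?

Offer X: monthly rate = 6.02%/12 = 0.0050167; payment = 61,000 × 0.0050167 / (1 − (1+0.0050167)^−48) = $1,433.15.
Total interest on Offer X = 48 × $1,433.15 − $61,000 = $7,791.20.
Offer Y: monthly rate = 8.25%/12 = 0.0068750; payment = 61,000 × 0.0068750 / (1 − (1+0.0068750)^−36) = $1,918.56.
Total interest on Offer Y = 36 × $1,918.56 − $61,000 = $8,068.16.
Offer X is lower by $276.96.

Offer X by $280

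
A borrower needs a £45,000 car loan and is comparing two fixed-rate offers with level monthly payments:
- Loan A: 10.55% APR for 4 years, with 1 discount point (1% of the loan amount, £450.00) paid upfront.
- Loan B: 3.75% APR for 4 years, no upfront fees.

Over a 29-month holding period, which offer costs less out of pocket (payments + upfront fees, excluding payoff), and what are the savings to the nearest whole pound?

Loan B by £4,574

Loan A: monthly rate = 10.55%/12 = 0.0087917; payment = 45,000 × 0.0087917 / (1 − (1+0.0087917)^−48) = £1,153.24.
Loan B: monthly rate = 3.75%/12 = 0.0031250; payment = 45,000 × 0.0031250 / (1 − (1+0.0031250)^−48) = £1,011.03.
Over 29 months: Loan A costs 29 × £1,153.24 + £450.00 = £33,893.96; Loan B costs 29 × £1,011.03 = £29,319.87.
Loan B is cheaper by £33,893.96 − £29,319.87 = £4,574.09.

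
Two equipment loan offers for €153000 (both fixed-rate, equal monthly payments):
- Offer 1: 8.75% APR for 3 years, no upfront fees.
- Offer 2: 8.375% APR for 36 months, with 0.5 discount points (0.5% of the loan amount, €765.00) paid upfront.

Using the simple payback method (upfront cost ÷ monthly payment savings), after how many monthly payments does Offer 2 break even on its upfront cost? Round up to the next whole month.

29 months

Offer 1: at 8.75% the monthly rate is 0.0072917, so the payment is 153,000 × 0.0072917 / (1 − 1.0072917^−36) = €4,847.58.
Offer 2: at 8.375% the monthly rate is 0.0069792, so the payment is 153,000 × 0.0069792 / (1 − 1.0069792^−36) = €4,820.98.
Monthly savings = €4,847.58 − €4,820.98 = €26.60.
Break-even = €765.00 / €26.60 = 28.76 → 29 months.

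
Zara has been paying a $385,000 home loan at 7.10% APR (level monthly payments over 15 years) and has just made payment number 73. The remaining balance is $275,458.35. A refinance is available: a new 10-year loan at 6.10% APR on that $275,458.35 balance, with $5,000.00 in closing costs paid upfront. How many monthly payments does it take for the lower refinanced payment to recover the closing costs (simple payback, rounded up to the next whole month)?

13 months

Current payment = 385,000 × 7.1%/12 / (1 − (1+0.0059167)^−180) = $3,482.05.
Refinanced payment = 275,458.35 × 0.0050833 / (1 − (1+0.0050833)^−120) = $3,072.00.
Monthly savings = $3,482.05 − $3,072.00 = $410.05.
Break-even = $5,000.00 / $410.05 = 12.19 → 13 months.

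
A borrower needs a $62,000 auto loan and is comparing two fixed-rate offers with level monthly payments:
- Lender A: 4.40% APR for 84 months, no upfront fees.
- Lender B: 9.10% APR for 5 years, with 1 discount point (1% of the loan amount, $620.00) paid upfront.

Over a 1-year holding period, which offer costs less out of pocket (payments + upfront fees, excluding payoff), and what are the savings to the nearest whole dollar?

Lender A: monthly rate = 4.4%/12 = 0.0036667; payment = 62,000 × 0.0036667 / (1 − (1+0.0036667)^−84) = $858.93.
Lender B: monthly rate = 9.1%/12 = 0.0075833; payment = 62,000 × 0.0075833 / (1 − (1+0.0075833)^−60) = $1,290.03.
Over 12 months: Lender A costs 12 × $858.93 = $10,307.16; Lender B costs 12 × $1,290.03 + $620.00 = $16,100.36.
Lender A is cheaper by $16,100.36 − $10,307.16 = $5,793.20.

Lender A by $5,793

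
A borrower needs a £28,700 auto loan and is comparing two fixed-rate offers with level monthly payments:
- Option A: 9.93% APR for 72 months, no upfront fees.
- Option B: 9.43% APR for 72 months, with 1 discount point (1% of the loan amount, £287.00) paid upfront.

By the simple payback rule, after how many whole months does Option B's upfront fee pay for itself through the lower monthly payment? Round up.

40 months

Option A: at 9.93% the monthly rate is 0.0082750, so the payment is 28,700 × 0.0082750 / (1 − 1.0082750^−72) = £530.68.
Option B: monthly rate = 9.43%/12 = 0.0078583; payment = 28,700 × 0.0078583 / (1 − (1+0.0078583)^−72) = £523.48.
Monthly savings = £530.68 − £523.48 = £7.20.
Break-even = £287.00 / £7.20 = 39.86 → 40 months.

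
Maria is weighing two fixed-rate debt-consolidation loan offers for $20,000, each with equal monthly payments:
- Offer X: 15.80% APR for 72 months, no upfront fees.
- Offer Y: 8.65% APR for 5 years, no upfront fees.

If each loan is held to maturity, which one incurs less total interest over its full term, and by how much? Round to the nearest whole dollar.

Offer Y by $6,371

Offer X: monthly rate = 15.8%/12 = 0.0131667; payment = 20,000 × 0.0131667 / (1 − (1+0.0131667)^−72) = $431.64.
Total interest on Offer X = 72 × $431.64 − $20,000 = $11,078.08.
Offer Y: monthly rate = 8.65%/12 = 0.0072083; payment = 20,000 × 0.0072083 / (1 − (1+0.0072083)^−60) = $411.78.
Total interest on Offer Y = 60 × $411.78 − $20,000 = $4,706.80.
Offer Y is lower by $6,371.28.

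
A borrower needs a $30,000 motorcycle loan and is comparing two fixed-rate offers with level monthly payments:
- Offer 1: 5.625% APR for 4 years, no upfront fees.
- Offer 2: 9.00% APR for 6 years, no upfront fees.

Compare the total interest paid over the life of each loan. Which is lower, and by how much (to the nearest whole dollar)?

Offer 1 by $5,364

Offer 1: at 5.625% the monthly rate is 0.0046875, so the payment is 30,000 × 0.0046875 / (1 − 1.0046875^−48) = $699.40.
Total interest on Offer 1 = 48 × $699.40 − $30,000 = $3,571.20.
Offer 2: monthly rate = 9%/12 = 0.0075000; payment = 30,000 × 0.0075000 / (1 − (1+0.0075000)^−72) = $540.77.
Total interest on Offer 2 = 72 × $540.77 − $30,000 = $8,935.44.
Offer 1 is lower by $5,364.24.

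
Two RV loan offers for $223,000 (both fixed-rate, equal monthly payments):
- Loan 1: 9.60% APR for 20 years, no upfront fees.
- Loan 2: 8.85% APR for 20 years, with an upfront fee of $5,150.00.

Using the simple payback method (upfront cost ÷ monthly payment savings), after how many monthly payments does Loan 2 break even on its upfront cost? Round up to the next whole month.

48 months

Loan 1: monthly rate = 9.6%/12 = 0.0080000; payment = 223,000 × 0.0080000 / (1 − (1+0.0080000)^−240) = $2,093.24.
Loan 2: at 8.85% the monthly rate is 0.0073750, so the payment is 223,000 × 0.0073750 / (1 − 1.0073750^−240) = $1,984.93.
Monthly savings = $2,093.24 − $1,984.93 = $108.31.
Break-even = $5,150.00 / $108.31 = 47.55 → 48 months.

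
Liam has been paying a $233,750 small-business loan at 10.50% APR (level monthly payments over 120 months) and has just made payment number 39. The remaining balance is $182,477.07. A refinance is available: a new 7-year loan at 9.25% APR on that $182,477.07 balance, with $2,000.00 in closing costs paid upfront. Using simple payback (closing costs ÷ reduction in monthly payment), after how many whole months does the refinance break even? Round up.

11 months

Current payment = 233,750 × 10.5%/12 / (1 − (1+0.0087500)^−120) = $3,154.11.
Refinanced payment = 182,477.07 × 0.0077083 / (1 − (1+0.0077083)^−84) = $2,959.09.
Monthly savings = $3,154.11 − $2,959.09 = $195.02.
Break-even = $2,000.00 / $195.02 = 10.26 → 11 months.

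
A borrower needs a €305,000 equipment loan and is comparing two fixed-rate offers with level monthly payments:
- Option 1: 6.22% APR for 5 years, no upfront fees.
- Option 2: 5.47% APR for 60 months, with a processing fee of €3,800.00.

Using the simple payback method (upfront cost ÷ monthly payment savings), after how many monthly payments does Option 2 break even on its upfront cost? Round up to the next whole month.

36 months

Option 1: at 6.22% the monthly rate is 0.0051833, so the payment is 305,000 × 0.0051833 / (1 − 1.0051833^−60) = €5,927.76.
Option 2: monthly rate = 5.47%/12 = 0.0045583; payment = 305,000 × 0.0045583 / (1 − (1+0.0045583)^−60) = €5,821.63.
Monthly savings = €5,927.76 − €5,821.63 = €106.13.
Break-even = €3,800.00 / €106.13 = 35.81 → 36 months.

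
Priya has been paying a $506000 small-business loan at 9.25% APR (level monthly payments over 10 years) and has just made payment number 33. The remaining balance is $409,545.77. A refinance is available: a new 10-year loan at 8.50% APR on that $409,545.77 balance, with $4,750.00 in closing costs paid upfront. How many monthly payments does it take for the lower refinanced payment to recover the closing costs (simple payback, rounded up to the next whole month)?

4 months

Current payment = 506,000 × 9.25%/12 / (1 − (1+0.0077083)^−120) = $6,478.46.
Refinanced payment = 409,545.77 × 0.0070833 / (1 − (1+0.0070833)^−120) = $5,077.78.
Monthly savings = $6,478.46 − $5,077.78 = $1,400.68.
Break-even = $4,750.00 / $1,400.68 = 3.39 → 4 months.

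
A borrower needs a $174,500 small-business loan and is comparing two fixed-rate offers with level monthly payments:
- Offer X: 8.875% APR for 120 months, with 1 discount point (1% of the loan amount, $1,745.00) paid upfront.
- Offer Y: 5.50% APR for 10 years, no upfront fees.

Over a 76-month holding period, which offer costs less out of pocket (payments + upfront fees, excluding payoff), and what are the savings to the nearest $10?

Offer X: at 8.875% the monthly rate is 0.0073958, so the payment is 174,500 × 0.0073958 / (1 − 1.0073958^−120) = $2,198.70.
Offer Y: monthly rate = 5.5%/12 = 0.0045833; payment = 174,500 × 0.0045833 / (1 − (1+0.0045833)^−120) = $1,893.78.
Over 76 months: Offer X costs 76 × $2,198.70 + $1,745.00 = $168,846.20; Offer Y costs 76 × $1,893.78 = $143,927.28.
Offer Y is cheaper by $168,846.20 − $143,927.28 = $24,918.92.

Offer Y by $24,920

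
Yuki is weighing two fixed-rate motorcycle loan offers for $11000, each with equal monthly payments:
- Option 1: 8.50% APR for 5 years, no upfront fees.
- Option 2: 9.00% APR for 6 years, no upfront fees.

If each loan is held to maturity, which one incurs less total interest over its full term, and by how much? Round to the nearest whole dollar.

Option 1 by $735

Option 1: monthly rate = 8.5%/12 = 0.0070833; payment = 11,000 × 0.0070833 / (1 − (1+0.0070833)^−60) = $225.68.
Total interest on Option 1 = 60 × $225.68 − $11,000 = $2,540.80.
Option 2: monthly rate = 9%/12 = 0.0075000; payment = 11,000 × 0.0075000 / (1 − (1+0.0075000)^−72) = $198.28.
Total interest on Option 2 = 72 × $198.28 − $11,000 = $3,276.16.
Option 1 is lower by $735.36.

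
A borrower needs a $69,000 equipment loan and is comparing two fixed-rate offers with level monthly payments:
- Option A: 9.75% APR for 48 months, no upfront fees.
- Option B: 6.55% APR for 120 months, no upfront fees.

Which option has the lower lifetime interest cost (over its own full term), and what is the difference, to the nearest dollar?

Option A: at 9.75% the monthly rate is 0.0081250, so the payment is 69,000 × 0.0081250 / (1 − 1.0081250^−48) = $1,741.75.
Total interest on Option A = 48 × $1,741.75 − $69,000 = $14,604.00.
Option B: at 6.55% the monthly rate is 0.0054583, so the payment is 69,000 × 0.0054583 / (1 − 1.0054583^−120) = $785.24.
Total interest on Option B = 120 × $785.24 − $69,000 = $25,228.80.
Option A is lower by $10,624.80.

Option A by $10,625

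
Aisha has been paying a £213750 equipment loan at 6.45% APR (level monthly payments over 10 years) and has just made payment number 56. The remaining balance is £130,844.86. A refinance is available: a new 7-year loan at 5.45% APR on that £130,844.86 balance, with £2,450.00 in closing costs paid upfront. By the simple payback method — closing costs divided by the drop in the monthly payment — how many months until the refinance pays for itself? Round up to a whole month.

Current payment = 213,750 × 6.45%/12 / (1 − (1+0.0053750)^−120) = £2,421.65.
Refinanced payment = 130,844.86 × 0.0045417 / (1 − (1+0.0045417)^−84) = £1,877.14.
Monthly savings = £2,421.65 − £1,877.14 = £544.51.
Break-even = £2,450.00 / £544.51 = 4.50 → 5 months.

5 months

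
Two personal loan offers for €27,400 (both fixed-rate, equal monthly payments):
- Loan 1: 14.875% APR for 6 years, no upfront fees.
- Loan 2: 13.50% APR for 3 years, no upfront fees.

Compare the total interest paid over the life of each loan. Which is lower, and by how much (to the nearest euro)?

Loan 1: at 14.875% the monthly rate is 0.0123958, so the payment is 27,400 × 0.0123958 / (1 − 1.0123958^−72) = €577.51.
Total interest on Loan 1 = 72 × €577.51 − €27,400 = €14,180.72.
Loan 2: monthly rate = 13.5%/12 = 0.0112500; payment = 27,400 × 0.0112500 / (1 − (1+0.0112500)^−36) = €929.83.
Total interest on Loan 2 = 36 × €929.83 − €27,400 = €6,073.88.
Loan 2 is lower by €8,106.84.

Loan 2 by €8,107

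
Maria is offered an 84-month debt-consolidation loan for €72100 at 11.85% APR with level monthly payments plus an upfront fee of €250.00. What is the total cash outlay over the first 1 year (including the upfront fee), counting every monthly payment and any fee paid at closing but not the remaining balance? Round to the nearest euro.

€15,454

At 11.85% the monthly rate is 0.0098750, so the payment is 72,100 × 0.0098750 / (1 − 1.0098750^−84) = €1,266.99.
Total outlay = 12 × €1,266.99 + €250.00 = €15,453.88.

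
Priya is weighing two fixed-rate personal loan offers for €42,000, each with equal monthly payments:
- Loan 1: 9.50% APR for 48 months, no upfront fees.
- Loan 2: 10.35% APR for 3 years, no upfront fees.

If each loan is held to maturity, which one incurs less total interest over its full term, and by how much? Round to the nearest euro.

Loan 2 by €1,611

Loan 1: monthly rate = 9.5%/12 = 0.0079167; payment = 42,000 × 0.0079167 / (1 − (1+0.0079167)^−48) = €1,055.17.
Total interest on Loan 1 = 48 × €1,055.17 − €42,000 = €8,648.16.
Loan 2: at 10.35% the monthly rate is 0.0086250, so the payment is 42,000 × 0.0086250 / (1 − 1.0086250^−36) = €1,362.13.
Total interest on Loan 2 = 36 × €1,362.13 − €42,000 = €7,036.68.
Loan 2 is lower by €1,611.48.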